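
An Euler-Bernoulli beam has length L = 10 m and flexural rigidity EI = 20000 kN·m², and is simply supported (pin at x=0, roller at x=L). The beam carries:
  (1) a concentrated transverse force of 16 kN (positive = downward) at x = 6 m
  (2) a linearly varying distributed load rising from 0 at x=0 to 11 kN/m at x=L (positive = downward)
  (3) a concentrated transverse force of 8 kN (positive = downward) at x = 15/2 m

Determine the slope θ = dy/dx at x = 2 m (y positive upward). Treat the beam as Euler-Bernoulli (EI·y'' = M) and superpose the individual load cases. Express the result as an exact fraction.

Load 1 — point force P=16 kN at a=6 m (b=L-a=4):
  θ_1 = -Pb(L²-b²-3x²)/(6LEI)  [x≤a] = -16·4·(10²-4²-3·2²)/(6·10·20000) = -12/3125 rad
Load 2 — triangular load w₀=11 kN/m (0→w₀ over full span):
  θ_2 = -w₀(7L⁴-30L²x²+15x⁴)/(360LEI) = -11·(7·10⁴-30·10²·2²+15·2⁴)/(360·10·20000) = -1001/112500 rad
Load 3 — point force P=8 kN at a=15/2 m (b=L-a=5/2):
  θ_3 = -Pb(L²-b²-3x²)/(6LEI)  [x≤a] = -8·(5/2)·(10²-(5/2)²-3·2²)/(6·10·20000) = -109/80000 rad
Superposition: θ = Σ θ_i = -50761/3600000 rad ≈ -0.014100 rad

θ(2) = -50761/3600000 rad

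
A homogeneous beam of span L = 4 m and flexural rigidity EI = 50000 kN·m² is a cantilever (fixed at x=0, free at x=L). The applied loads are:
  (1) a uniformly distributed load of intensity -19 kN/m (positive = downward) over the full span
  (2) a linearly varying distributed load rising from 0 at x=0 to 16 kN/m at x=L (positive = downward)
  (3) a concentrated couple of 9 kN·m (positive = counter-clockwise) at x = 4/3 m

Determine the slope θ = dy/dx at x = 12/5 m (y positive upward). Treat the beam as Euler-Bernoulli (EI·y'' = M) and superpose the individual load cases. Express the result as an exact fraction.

Load 1 — uniform load w=-19 kN/m over full span:
  θ_1 = -wx(x²-3Lx+3L²)/(6EI) = -(-19)·(12/5)·((12/5)²-3·4·(12/5)+3·4²)/(6·50000) = 1482/390625 rad
Load 2 — triangular load w₀=16 kN/m (0→w₀ over full span):
  θ_2 = (w₀Lx²/4-w₀L²x/3-w₀x⁴/(24L))/EI = (16·4·(12/5)²/4-16·4²·(12/5)/3-16·(12/5)⁴/(24·4))/50000 = -4616/1953125 rad
Load 3 — applied couple M₀=9 kN·m at a=4/3 m (b=L-a=8/3):
  θ_3 = M₀a/EI  [x>a] = 9·(4/3)/50000 = 3/12500 rad
Superposition: θ = Σ θ_i = 13051/7812500 rad ≈ 0.001671 rad

θ(12/5) = 13051/7812500 rad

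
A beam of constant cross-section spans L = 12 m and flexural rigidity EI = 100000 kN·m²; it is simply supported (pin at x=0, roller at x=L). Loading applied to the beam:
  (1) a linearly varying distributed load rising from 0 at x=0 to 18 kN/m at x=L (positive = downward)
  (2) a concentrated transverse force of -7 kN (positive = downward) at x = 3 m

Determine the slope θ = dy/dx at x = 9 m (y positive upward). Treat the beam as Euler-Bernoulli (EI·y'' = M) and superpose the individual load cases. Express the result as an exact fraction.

θ(9) = 32931/8000000 rad

Load 1 — triangular load w₀=18 kN/m (0→w₀ over full span):
  θ_1 = -w₀(7L⁴-30L²x²+15x⁴)/(360LEI) = -18·(7·12⁴-30·12²·9²+15·9⁴)/(360·12·100000) = 35451/8000000 rad
Load 2 — point force P=-7 kN at a=3 m (b=L-a=9):
  θ_2 = -Pa(2L²-6Lx+3x²+a²)/(6LEI)  [x>a] = -(-7)·3·(2·12²-6·12·9+3·9²+3²)/(6·12·100000) = -63/200000 rad
Superposition: θ = Σ θ_i = 32931/8000000 rad ≈ 0.004116 rad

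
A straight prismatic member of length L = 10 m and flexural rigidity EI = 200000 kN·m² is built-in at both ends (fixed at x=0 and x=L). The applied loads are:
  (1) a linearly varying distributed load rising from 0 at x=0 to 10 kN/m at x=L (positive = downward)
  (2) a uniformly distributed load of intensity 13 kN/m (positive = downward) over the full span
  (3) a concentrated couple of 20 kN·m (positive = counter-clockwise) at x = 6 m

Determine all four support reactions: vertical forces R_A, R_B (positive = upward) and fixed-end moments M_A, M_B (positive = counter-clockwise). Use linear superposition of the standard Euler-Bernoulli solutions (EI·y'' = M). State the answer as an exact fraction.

R_A = 2072/25 kN, M_A = 2221/15 kN·m, R_B = 2428/25 kN, M_B = -2339/15 kN·m

Load 1 — triangular load w₀=10 kN/m (0→w₀ over full span):
  R_A = 3w₀L/20 = 3·10·10/20 = 15 kN
  M_A = w₀L²/30 = 10·10²/30 = 100/3 kN·m
  R_B = 7w₀L/20 = 7·10·10/20 = 35 kN
  M_B = -w₀L²/20 = -10·10²/20 = -50 kN·m
Load 2 — uniform load w=13 kN/m over full span:
  R_A = wL/2 = 13·10/2 = 65 kN
  M_A = wL²/12 = 13·10²/12 = 325/3 kN·m
  R_B = wL/2 = 13·10/2 = 65 kN
  M_B = -wL²/12 = -13·10²/12 = -325/3 kN·m
Load 3 — applied couple M₀=20 kN·m at a=6 m (b=L-a=4):
  R_A = 6M₀ab/L³ = 6·20·6·4/10³ = 72/25 kN
  M_A = M₀b(2a-b)/L² = 20·4·(2·6-4)/10² = 32/5 kN·m
  R_B = -6M₀ab/L³ = -6·20·6·4/10³ = -72/25 kN
  M_B = M₀a(2b-a)/L² = 20·6·(2·4-6)/10² = 12/5 kN·m
Superposition: R_A = 2072/25 kN, M_A = 2221/15 kN·m, R_B = 2428/25 kN, M_B = -2339/15 kN·m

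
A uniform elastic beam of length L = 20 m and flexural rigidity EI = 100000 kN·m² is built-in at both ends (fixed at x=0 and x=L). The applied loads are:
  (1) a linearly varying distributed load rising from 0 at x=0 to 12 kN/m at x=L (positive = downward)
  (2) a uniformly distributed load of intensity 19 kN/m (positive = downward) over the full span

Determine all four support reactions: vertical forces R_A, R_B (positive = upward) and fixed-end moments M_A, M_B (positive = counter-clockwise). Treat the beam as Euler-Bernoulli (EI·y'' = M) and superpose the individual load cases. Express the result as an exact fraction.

R_A = 226 kN, M_A = 2380/3 kN·m, R_B = 274 kN, M_B = -2620/3 kN·m

Load 1 — triangular load w₀=12 kN/m (0→w₀ over full span):
  R_A = 3w₀L/20 = 3·12·20/20 = 36 kN
  M_A = w₀L²/30 = 12·20²/30 = 160 kN·m
  R_B = 7w₀L/20 = 7·12·20/20 = 84 kN
  M_B = -w₀L²/20 = -12·20²/20 = -240 kN·m
Load 2 — uniform load w=19 kN/m over full span:
  R_A = wL/2 = 19·20/2 = 190 kN
  M_A = wL²/12 = 19·20²/12 = 1900/3 kN·m
  R_B = wL/2 = 19·20/2 = 190 kN
  M_B = -wL²/12 = -19·20²/12 = -1900/3 kN·m
Superposition: R_A = 226 kN, M_A = 2380/3 kN·m, R_B = 274 kN, M_B = -2620/3 kN·m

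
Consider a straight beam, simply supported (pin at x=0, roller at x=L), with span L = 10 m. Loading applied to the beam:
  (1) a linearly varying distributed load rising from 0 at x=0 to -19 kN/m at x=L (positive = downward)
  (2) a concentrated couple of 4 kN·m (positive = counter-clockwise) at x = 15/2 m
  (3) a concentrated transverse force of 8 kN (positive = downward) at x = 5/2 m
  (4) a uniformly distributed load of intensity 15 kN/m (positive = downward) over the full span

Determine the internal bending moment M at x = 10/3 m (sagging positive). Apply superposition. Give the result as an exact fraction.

M(10/3) = 7088/81 kN·m

Load 1 — triangular load w₀=-19 kN/m (0→w₀ over full span):
  M_1 = w₀Lx/6 - w₀x³/(6L) = (-19)·10·(10/3)/6 - (-19)·(10/3)³/(6·10) = -7600/81 kN·m
Load 2 — applied couple M₀=4 kN·m at a=15/2 m (b=L-a=5/2):
  M_2 = M₀x/L  [x≤a] = 4·(10/3)/10 = 4/3 kN·m
Load 3 — point force P=8 kN at a=5/2 m (b=L-a=15/2):
  M_3 = Pa(L-x)/L  [x>a] = 8·(5/2)·(10-(10/3))/10 = 40/3 kN·m
Load 4 — uniform load w=15 kN/m over full span:
  M_4 = wx(L-x)/2 = 15·(10/3)·(10-(10/3))/2 = 500/3 kN·m
Superposition: M = Σ M_i = 7088/81 kN·m ≈ 87.506173 kN·m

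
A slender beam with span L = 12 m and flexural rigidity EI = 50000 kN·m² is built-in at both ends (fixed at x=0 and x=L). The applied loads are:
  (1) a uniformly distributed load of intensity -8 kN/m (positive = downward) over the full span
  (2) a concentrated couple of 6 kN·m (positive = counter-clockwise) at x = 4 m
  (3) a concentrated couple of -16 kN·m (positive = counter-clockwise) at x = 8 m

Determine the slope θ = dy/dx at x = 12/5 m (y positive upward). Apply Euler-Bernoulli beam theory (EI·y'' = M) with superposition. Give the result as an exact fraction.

Load 1 — uniform load w=-8 kN/m over full span:
  θ_1 = -wx(L-x)(L-2x)/(12EI) = -(-8)·(12/5)·(12-(12/5))·(12-2·(12/5))/(12·50000) = 864/390625 rad
Load 2 — applied couple M₀=6 kN·m at a=4 m (b=L-a=8):
  θ_2 = (R_Ax²/2 - M_Ax)/EI  [x≤a] with R_A=2/3, M_A=0 = ((2/3)·(12/5)²/2 - 0·(12/5))/50000 = 3/78125 rad
Load 3 — applied couple M₀=-16 kN·m at a=8 m (b=L-a=4):
  θ_3 = (R_Ax²/2 - M_Ax)/EI  [x≤a] with R_A=-16/9, M_A=-16/3 = ((-16/9)·(12/5)²/2 - (-16/3)·(12/5))/50000 = 12/78125 rad
Superposition: θ = Σ θ_i = 939/390625 rad ≈ 0.002404 rad

θ(12/5) = 939/390625 rad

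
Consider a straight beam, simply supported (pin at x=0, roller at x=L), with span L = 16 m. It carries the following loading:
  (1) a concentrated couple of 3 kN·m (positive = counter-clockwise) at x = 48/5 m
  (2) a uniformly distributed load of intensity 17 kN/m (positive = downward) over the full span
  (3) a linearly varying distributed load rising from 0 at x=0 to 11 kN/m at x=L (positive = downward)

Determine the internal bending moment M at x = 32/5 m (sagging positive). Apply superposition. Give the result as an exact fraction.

Load 1 — applied couple M₀=3 kN·m at a=48/5 m (b=L-a=32/5):
  M_1 = M₀x/L  [x≤a] = 3·(32/5)/16 = 6/5 kN·m
Load 2 — uniform load w=17 kN/m over full span:
  M_2 = wx(L-x)/2 = 17·(32/5)·(16-(32/5))/2 = 13056/25 kN·m
Load 3 — triangular load w₀=11 kN/m (0→w₀ over full span):
  M_3 = w₀Lx/6 - w₀x³/(6L) = 11·16·(32/5)/6 - 11·(32/5)³/(6·16) = 19712/125 kN·m
Superposition: M = Σ M_i = 85142/125 kN·m ≈ 681.136000 kN·m

M(32/5) = 85142/125 kN·m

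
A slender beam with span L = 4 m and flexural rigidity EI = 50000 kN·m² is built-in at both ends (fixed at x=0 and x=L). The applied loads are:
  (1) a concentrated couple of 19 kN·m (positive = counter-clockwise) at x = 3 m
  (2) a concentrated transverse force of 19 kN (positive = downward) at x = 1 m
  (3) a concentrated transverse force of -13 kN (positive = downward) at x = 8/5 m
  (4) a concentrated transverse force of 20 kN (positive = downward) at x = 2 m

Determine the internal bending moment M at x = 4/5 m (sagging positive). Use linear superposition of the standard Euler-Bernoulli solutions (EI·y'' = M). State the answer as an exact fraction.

M(4/5) = -3881/5000 kN·m

Load 1 — applied couple M₀=19 kN·m at a=3 m (b=L-a=1):
  M_1 = R_Ax - M_A  [x≤a] with R_A=171/32, M_A=95/16 = (171/32)·(4/5) - (95/16) = -133/80 kN·m
Load 2 — point force P=19 kN at a=1 m (b=L-a=3):
  M_2 = Pb²(3a+b)x/L³ - Pab²/L²  [x≤a] = 19·3²·(3·1+3)·(4/5)/4³ - 19·1·3²/4² = 171/80 kN·m
Load 3 — point force P=-13 kN at a=8/5 m (b=L-a=12/5):
  M_3 = Pb²(3a+b)x/L³ - Pab²/L²  [x≤a] = (-13)·(12/5)²·(3·(8/5)+(12/5))·(4/5)/4³ - (-13)·(8/5)·(12/5)²/4² = 468/625 kN·m
Load 4 — point force P=20 kN at a=2 m (b=L-a=2):
  M_4 = Pb²(3a+b)x/L³ - Pab²/L²  [x≤a] = 20·2²·(3·2+2)·(4/5)/4³ - 20·2·2²/4² = -2 kN·m
Superposition: M = Σ M_i = -3881/5000 kN·m ≈ -0.776200 kN·m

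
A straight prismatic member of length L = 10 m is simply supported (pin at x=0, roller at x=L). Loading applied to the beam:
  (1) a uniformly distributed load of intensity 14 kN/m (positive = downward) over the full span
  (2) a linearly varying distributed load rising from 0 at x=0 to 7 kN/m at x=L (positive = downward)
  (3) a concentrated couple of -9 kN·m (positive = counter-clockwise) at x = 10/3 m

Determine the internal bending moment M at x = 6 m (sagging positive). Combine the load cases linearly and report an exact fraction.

Load 1 — uniform load w=14 kN/m over full span:
  M_1 = wx(L-x)/2 = 14·6·(10-6)/2 = 168 kN·m
Load 2 — triangular load w₀=7 kN/m (0→w₀ over full span):
  M_2 = w₀Lx/6 - w₀x³/(6L) = 7·10·6/6 - 7·6³/(6·10) = 224/5 kN·m
Load 3 — applied couple M₀=-9 kN·m at a=10/3 m (b=L-a=20/3):
  M_3 = M₀x/L - M₀  [x>a] = (-9)·6/10 - (-9) = 18/5 kN·m
Superposition: M = Σ M_i = 1082/5 kN·m ≈ 216.400000 kN·m

M(6) = 1082/5 kN·m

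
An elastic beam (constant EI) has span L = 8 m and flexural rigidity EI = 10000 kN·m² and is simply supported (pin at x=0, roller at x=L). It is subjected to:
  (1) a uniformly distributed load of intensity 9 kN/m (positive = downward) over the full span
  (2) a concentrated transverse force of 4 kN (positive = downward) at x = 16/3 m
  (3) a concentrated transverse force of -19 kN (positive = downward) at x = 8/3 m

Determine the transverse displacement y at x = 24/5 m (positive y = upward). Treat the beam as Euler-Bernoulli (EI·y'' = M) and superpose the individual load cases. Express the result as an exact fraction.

y(24/5) = -1062016/31640625 m

Load 1 — uniform load w=9 kN/m over full span:
  y_1 = -wx(L³-2Lx²+x³)/(24EI) = -9·(24/5)·(8³-2·8·(24/5)²+(24/5)³)/(24·10000) = -17856/390625 m
Load 2 — point force P=4 kN at a=16/3 m (b=L-a=8/3):
  y_2 = -Pbx(L²-b²-x²)/(6LEI)  [x≤a] = -4·(8/3)·(24/5)·(8²-(8/3)²-(24/5)²)/(6·8·10000) = -7616/2109375 m
Load 3 — point force P=-19 kN at a=8/3 m (b=L-a=16/3):
  y_3 = -Pa(L-x)(2Lx-a²-x²)/(6LEI)  [x>a] = -(-19)·(8/3)·(8-(24/5))·(2·8·(24/5)-(8/3)²-(24/5)²)/(6·8·10000) = 99712/6328125 m
Superposition: y = Σ y_i = -1062016/31640625 m ≈ -0.033565 m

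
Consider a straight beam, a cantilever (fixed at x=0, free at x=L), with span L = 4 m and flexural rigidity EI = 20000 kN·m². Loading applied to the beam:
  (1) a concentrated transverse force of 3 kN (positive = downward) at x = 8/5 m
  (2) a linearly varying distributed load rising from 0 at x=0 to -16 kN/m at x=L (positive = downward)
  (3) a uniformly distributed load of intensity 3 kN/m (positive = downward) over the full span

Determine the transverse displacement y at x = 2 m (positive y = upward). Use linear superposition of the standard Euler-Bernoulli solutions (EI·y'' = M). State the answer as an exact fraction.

y(2) = 16769/3750000 m

Load 1 — point force P=3 kN at a=8/5 m (b=L-a=12/5):
  y_1 = -Pa²(3x-a)/(6EI)  [x>a] = -3·(8/5)²·(3·2-(8/5))/(6·20000) = -22/78125 m
Load 2 — triangular load w₀=-16 kN/m (0→w₀ over full span):
  y_2 = (w₀Lx³/12-w₀L²x²/6-w₀x⁵/(120L))/EI = ((-16)·4·2³/12-(-16)·4²·2²/6-(-16)·2⁵/(120·4))/20000 = 121/18750 m
Load 3 — uniform load w=3 kN/m over full span:
  y_3 = -wx²(x²-4Lx+6L²)/(24EI) = -3·2²·(2²-4·4·2+6·4²)/(24·20000) = -17/10000 m
Superposition: y = Σ y_i = 16769/3750000 m ≈ 0.004472 m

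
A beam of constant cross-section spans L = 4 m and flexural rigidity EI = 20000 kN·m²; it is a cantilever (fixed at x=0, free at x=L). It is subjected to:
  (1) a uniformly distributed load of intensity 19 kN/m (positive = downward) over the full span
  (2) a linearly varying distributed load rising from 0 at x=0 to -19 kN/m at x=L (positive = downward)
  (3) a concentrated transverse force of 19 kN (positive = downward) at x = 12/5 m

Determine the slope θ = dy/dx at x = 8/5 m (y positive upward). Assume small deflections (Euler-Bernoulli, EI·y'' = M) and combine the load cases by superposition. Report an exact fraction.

θ(8/5) = -5434/1171875 rad

Load 1 — uniform load w=19 kN/m over full span:
  θ_1 = -wx(x²-3Lx+3L²)/(6EI) = -19·(8/5)·((8/5)²-3·4·(8/5)+3·4²)/(6·20000) = -1862/234375 rad
Load 2 — triangular load w₀=-19 kN/m (0→w₀ over full span):
  θ_2 = (w₀Lx²/4-w₀L²x/3-w₀x⁴/(24L))/EI = ((-19)·4·(8/5)²/4-(-19)·4²·(8/5)/3-(-19)·(8/5)⁴/(24·4))/20000 = 2242/390625 rad
Load 3 — point force P=19 kN at a=12/5 m (b=L-a=8/5):
  θ_3 = -Px(2a-x)/(2EI)  [x≤a] = -19·(8/5)·(2·(12/5)-(8/5))/(2·20000) = -38/15625 rad
Superposition: θ = Σ θ_i = -5434/1171875 rad ≈ -0.004637 rad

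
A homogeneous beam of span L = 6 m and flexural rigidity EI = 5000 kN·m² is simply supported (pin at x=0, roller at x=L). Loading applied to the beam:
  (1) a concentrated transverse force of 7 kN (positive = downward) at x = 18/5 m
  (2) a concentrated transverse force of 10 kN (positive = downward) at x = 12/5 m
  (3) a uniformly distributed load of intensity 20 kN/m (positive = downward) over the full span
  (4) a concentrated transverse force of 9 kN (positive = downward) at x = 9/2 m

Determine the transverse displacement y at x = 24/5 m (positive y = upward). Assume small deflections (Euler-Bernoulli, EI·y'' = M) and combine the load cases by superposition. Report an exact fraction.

Load 1 — point force P=7 kN at a=18/5 m (b=L-a=12/5):
  y_1 = -Pa(L-x)(2Lx-a²-x²)/(6LEI)  [x>a] = -7·(18/5)·(6-(24/5))·(2·6·(24/5)-(18/5)²-(24/5)²)/(6·6·5000) = -567/156250 m
Load 2 — point force P=10 kN at a=12/5 m (b=L-a=18/5):
  y_2 = -Pa(L-x)(2Lx-a²-x²)/(6LEI)  [x>a] = -10·(12/5)·(6-(24/5))·(2·6·(24/5)-(12/5)²-(24/5)²)/(6·6·5000) = -72/15625 m
Load 3 — uniform load w=20 kN/m over full span:
  y_3 = -wx(L³-2Lx²+x³)/(24EI) = -20·(24/5)·(6³-2·6·(24/5)²+(24/5)³)/(24·5000) = -3132/78125 m
Load 4 — point force P=9 kN at a=9/2 m (b=L-a=3/2):
  y_4 = -Pa(L-x)(2Lx-a²-x²)/(6LEI)  [x>a] = -9·(9/2)·(6-(24/5))·(2·6·(24/5)-(9/2)²-(24/5)²)/(6·6·5000) = -38637/10000000 m
Superposition: y = Σ y_i = -521901/10000000 m ≈ -0.052190 m

y(24/5) = -521901/10000000 m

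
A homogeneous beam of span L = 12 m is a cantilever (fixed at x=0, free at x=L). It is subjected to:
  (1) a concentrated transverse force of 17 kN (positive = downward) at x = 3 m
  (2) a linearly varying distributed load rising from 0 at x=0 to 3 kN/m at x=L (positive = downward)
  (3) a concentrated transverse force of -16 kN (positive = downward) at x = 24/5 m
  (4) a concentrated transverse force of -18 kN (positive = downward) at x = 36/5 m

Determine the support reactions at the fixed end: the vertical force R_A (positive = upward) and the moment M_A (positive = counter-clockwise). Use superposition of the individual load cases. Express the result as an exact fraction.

Load 1 — point force P=17 kN at a=3 m (b=L-a=9):
  R_A = P = 17 kN
  M_A = Pa = 17·3 = 51 kN·m
Load 2 — triangular load w₀=3 kN/m (0→w₀ over full span):
  R_A = w₀L/2 = 3·12/2 = 18 kN
  M_A = w₀L²/3 = 3·12²/3 = 144 kN·m
Load 3 — point force P=-16 kN at a=24/5 m (b=L-a=36/5):
  R_A = P = (-16) = -16 kN
  M_A = Pa = (-16)·(24/5) = -384/5 kN·m
Load 4 — point force P=-18 kN at a=36/5 m (b=L-a=24/5):
  R_A = P = (-18) = -18 kN
  M_A = Pa = (-18)·(36/5) = -648/5 kN·m
Superposition: R_A = 1 kN, M_A = -57/5 kN·m

R_A = 1 kN, M_A = -57/5 kN·m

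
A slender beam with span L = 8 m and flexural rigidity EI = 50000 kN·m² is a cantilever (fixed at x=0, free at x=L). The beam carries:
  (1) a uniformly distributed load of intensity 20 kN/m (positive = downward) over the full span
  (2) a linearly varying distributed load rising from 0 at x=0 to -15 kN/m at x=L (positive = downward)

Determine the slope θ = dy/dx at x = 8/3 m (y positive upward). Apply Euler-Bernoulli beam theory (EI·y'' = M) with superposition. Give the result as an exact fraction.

θ(8/3) = -188/16875 rad

Load 1 — uniform load w=20 kN/m over full span:
  θ_1 = -wx(x²-3Lx+3L²)/(6EI) = -20·(8/3)·((8/3)²-3·8·(8/3)+3·8²)/(6·50000) = -1216/50625 rad
Load 2 — triangular load w₀=-15 kN/m (0→w₀ over full span):
  θ_2 = (w₀Lx²/4-w₀L²x/3-w₀x⁴/(24L))/EI = ((-15)·8·(8/3)²/4-(-15)·8²·(8/3)/3-(-15)·(8/3)⁴/(24·8))/50000 = 652/50625 rad
Superposition: θ = Σ θ_i = -188/16875 rad ≈ -0.011141 rad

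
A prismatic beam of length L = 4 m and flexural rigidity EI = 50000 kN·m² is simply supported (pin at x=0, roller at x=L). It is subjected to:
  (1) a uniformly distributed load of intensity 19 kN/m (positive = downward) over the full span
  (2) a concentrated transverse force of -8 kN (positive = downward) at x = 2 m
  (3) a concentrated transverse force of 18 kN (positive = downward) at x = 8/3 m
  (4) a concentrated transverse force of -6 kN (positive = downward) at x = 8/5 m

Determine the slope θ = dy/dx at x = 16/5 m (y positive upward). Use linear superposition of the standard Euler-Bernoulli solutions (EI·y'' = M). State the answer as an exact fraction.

θ(16/5) = 601/703125 rad

Load 1 — uniform load w=19 kN/m over full span:
  θ_1 = -w(L³-6Lx²+4x³)/(24EI) = -19·(4³-6·4·(16/5)²+4·(16/5)³)/(24·50000) = 627/781250 rad
Load 2 — point force P=-8 kN at a=2 m (b=L-a=2):
  θ_2 = -Pa(2L²-6Lx+3x²+a²)/(6LEI)  [x>a] = -(-8)·2·(2·4²-6·4·(16/5)+3·(16/5)²+2²)/(6·4·50000) = -21/156250 rad
Load 3 — point force P=18 kN at a=8/3 m (b=L-a=4/3):
  θ_3 = -Pa(2L²-6Lx+3x²+a²)/(6LEI)  [x>a] = -18·(8/3)·(2·4²-6·4·(16/5)+3·(16/5)²+(8/3)²)/(6·4·50000) = 196/703125 rad
Load 4 — point force P=-6 kN at a=8/5 m (b=L-a=12/5):
  θ_4 = -Pa(2L²-6Lx+3x²+a²)/(6LEI)  [x>a] = -(-6)·(8/5)·(2·4²-6·4·(16/5)+3·(16/5)²+(8/5)²)/(6·4·50000) = -36/390625 rad
Superposition: θ = Σ θ_i = 601/703125 rad ≈ 0.000855 rad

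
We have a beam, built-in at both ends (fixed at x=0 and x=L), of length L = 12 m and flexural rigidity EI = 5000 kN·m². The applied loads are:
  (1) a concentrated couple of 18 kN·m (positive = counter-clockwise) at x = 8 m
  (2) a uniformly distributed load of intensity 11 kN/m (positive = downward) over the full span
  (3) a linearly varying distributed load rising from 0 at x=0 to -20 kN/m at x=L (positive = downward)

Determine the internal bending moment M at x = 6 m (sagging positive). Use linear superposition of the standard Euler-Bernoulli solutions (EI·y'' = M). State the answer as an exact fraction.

Load 1 — applied couple M₀=18 kN·m at a=8 m (b=L-a=4):
  M_1 = R_Ax - M_A  [x≤a] with R_A=2, M_A=6 = 2·6 - 6 = 6 kN·m
Load 2 — uniform load w=11 kN/m over full span:
  M_2 = wLx/2 - wL²/12 - wx²/2 = 11·12·6/2 - 11·12²/12 - 11·6²/2 = 66 kN·m
Load 3 — triangular load w₀=-20 kN/m (0→w₀ over full span):
  M_3 = 3w₀Lx/20 - w₀L²/30 - w₀x³/(6L) = 3·(-20)·12·6/20 - (-20)·12²/30 - (-20)·6³/(6·12) = -60 kN·m
Superposition: M = Σ M_i = 12 kN·m ≈ 12.000000 kN·m

M(6) = 12 kN·m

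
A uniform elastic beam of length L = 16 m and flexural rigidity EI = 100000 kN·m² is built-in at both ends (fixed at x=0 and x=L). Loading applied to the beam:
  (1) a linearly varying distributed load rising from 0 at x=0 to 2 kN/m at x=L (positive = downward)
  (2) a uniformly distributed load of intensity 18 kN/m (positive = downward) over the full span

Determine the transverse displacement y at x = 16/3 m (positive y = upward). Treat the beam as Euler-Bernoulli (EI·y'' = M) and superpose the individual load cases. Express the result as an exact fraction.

Load 1 — triangular load w₀=2 kN/m (0→w₀ over full span):
  y_1 = -w₀x²(L-x)²(x+2L)/(120LEI) = -2·(16/3)²·(16-(16/3))²·((16/3)+2·16)/(120·16·100000) = -14336/11390625 m
Load 2 — uniform load w=18 kN/m over full span:
  y_2 = -wx²(L-x)²/(24EI) = -18·(16/3)²·(16-(16/3))²/(24·100000) = -2048/84375 m
Superposition: y = Σ y_i = -290816/11390625 m ≈ -0.025531 m

y(16/3) = -290816/11390625 m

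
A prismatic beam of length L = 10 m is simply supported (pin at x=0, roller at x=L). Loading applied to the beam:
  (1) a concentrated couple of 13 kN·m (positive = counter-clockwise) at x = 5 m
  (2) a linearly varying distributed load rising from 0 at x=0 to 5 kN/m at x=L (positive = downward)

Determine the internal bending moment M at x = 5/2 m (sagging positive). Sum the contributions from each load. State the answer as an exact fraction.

Load 1 — applied couple M₀=13 kN·m at a=5 m (b=L-a=5):
  M_1 = M₀x/L  [x≤a] = 13·(5/2)/10 = 13/4 kN·m
Load 2 — triangular load w₀=5 kN/m (0→w₀ over full span):
  M_2 = w₀Lx/6 - w₀x³/(6L) = 5·10·(5/2)/6 - 5·(5/2)³/(6·10) = 625/32 kN·m
Superposition: M = Σ M_i = 729/32 kN·m ≈ 22.781250 kN·m

M(5/2) = 729/32 kN·m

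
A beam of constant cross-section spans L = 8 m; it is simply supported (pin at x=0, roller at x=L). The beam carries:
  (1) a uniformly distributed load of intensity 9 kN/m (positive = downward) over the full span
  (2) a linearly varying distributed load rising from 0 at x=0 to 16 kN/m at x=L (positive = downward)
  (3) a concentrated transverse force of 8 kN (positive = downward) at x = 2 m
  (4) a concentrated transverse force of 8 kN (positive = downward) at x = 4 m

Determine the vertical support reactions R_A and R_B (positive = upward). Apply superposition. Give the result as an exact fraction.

Load 1 — uniform load w=9 kN/m over full span:
  R_A = wL/2 = 9·8/2 = 36 kN
  R_B = wL/2 = 9·8/2 = 36 kN
Load 2 — triangular load w₀=16 kN/m (0→w₀ over full span):
  R_A = w₀L/6 = 16·8/6 = 64/3 kN
  R_B = w₀L/3 = 16·8/3 = 128/3 kN
Load 3 — point force P=8 kN at a=2 m (b=L-a=6):
  R_A = Pb/L = 8·6/8 = 6 kN
  R_B = Pa/L = 8·2/8 = 2 kN
Load 4 — point force P=8 kN at a=4 m (b=L-a=4):
  R_A = Pb/L = 8·4/8 = 4 kN
  R_B = Pa/L = 8·4/8 = 4 kN
Superposition: R_A = 202/3 kN, R_B = 254/3 kN

R_A = 202/3 kN, R_B = 254/3 kN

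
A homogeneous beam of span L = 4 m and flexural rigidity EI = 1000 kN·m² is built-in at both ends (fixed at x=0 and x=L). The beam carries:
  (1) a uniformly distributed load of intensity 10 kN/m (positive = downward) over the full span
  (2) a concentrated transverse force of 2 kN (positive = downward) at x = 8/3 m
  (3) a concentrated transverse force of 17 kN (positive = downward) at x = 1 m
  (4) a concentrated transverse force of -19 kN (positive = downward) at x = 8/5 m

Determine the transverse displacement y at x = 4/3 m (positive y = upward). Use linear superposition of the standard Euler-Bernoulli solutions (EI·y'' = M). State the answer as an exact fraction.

y(4/3) = -500777/136687500 m

Load 1 — uniform load w=10 kN/m over full span:
  y_1 = -wx²(L-x)²/(24EI) = -10·(4/3)²·(4-(4/3))²/(24·1000) = -32/6075 m
Load 2 — point force P=2 kN at a=8/3 m (b=L-a=4/3):
  y_2 = -Pb²x²(3aL-(3a+b)x)/(6L³EI)  [x≤a] = -2·(4/3)²·(4/3)²·(3·(8/3)·4-(3·(8/3)+(4/3))·(4/3))/(6·4³·1000) = -88/273375 m
Load 3 — point force P=17 kN at a=1 m (b=L-a=3):
  y_3 = -Pa²(L-x)²(3bL-(3b+a)(L-x))/(6L³EI)  [x>a] = -17·1²·(4-(4/3))²·(3·3·4-(3·3+1)·(4-(4/3)))/(6·4³·1000) = -119/40500 m
Load 4 — point force P=-19 kN at a=8/5 m (b=L-a=12/5):
  y_4 = -Pb²x²(3aL-(3a+b)x)/(6L³EI)  [x≤a] = -(-19)·(12/5)²·(4/3)²·(3·(8/5)·4-(3·(8/5)+(12/5))·(4/3))/(6·4³·1000) = 76/15625 m
Superposition: y = Σ y_i = -500777/136687500 m ≈ -0.003664 m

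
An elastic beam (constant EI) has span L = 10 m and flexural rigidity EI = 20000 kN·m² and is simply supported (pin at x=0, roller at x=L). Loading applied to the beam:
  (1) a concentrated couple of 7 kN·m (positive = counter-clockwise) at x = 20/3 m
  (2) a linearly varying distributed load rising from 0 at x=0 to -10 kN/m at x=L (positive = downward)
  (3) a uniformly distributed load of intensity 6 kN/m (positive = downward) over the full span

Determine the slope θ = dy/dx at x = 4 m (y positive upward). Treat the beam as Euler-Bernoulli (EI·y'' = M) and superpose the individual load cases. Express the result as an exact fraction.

Load 1 — applied couple M₀=7 kN·m at a=20/3 m (b=L-a=10/3):
  θ_1 = (M₀x²/(2L)+C₁)/EI  [x≤a] with C₁=M₀(3b²-L²)/(6L)=-70/9 = (7·4²/(2·10)+(-70/9))/20000 = -49/450000 rad
Load 2 — triangular load w₀=-10 kN/m (0→w₀ over full span):
  θ_2 = -w₀(7L⁴-30L²x²+15x⁴)/(360LEI) = -(-10)·(7·10⁴-30·10²·4²+15·4⁴)/(360·10·20000) = 323/90000 rad
Load 3 — uniform load w=6 kN/m over full span:
  θ_3 = -w(L³-6Lx²+4x³)/(24EI) = -6·(10³-6·10·4²+4·4³)/(24·20000) = -37/10000 rad
Superposition: θ = Σ θ_i = -11/50000 rad ≈ -0.000220 rad

θ(4) = -11/50000 rad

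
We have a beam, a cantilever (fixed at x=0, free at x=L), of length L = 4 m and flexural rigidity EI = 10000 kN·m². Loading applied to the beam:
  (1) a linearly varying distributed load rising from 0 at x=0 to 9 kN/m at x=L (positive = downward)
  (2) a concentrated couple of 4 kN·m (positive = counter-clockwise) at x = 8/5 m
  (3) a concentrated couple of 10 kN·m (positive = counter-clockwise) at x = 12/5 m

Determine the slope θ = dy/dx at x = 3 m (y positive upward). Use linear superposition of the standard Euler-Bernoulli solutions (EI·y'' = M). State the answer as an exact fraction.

θ(3) = -6431/1600000 rad

Load 1 — triangular load w₀=9 kN/m (0→w₀ over full span):
  θ_1 = (w₀Lx²/4-w₀L²x/3-w₀x⁴/(24L))/EI = (9·4·3²/4-9·4²·3/3-9·3⁴/(24·4))/10000 = -2259/320000 rad
Load 2 — applied couple M₀=4 kN·m at a=8/5 m (b=L-a=12/5):
  θ_2 = M₀a/EI  [x>a] = 4·(8/5)/10000 = 2/3125 rad
Load 3 — applied couple M₀=10 kN·m at a=12/5 m (b=L-a=8/5):
  θ_3 = M₀a/EI  [x>a] = 10·(12/5)/10000 = 3/1250 rad
Superposition: θ = Σ θ_i = -6431/1600000 rad ≈ -0.004019 rad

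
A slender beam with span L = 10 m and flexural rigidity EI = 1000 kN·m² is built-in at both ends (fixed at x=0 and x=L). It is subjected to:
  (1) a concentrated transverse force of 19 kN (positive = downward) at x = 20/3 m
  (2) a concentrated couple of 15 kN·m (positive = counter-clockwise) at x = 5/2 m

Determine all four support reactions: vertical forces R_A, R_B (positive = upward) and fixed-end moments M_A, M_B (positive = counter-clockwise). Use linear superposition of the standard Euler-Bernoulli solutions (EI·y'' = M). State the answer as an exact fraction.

Load 1 — point force P=19 kN at a=20/3 m (b=L-a=10/3):
  R_A = Pb²(3a+b)/L³ = 19·(10/3)²·(3·(20/3)+(10/3))/10³ = 133/27 kN
  M_A = Pab²/L² = 19·(20/3)·(10/3)²/10² = 380/27 kN·m
  R_B = Pa²(a+3b)/L³ = 19·(20/3)²·((20/3)+3·(10/3))/10³ = 380/27 kN
  M_B = -Pa²b/L² = -19·(20/3)²·(10/3)/10² = -760/27 kN·m
Load 2 — applied couple M₀=15 kN·m at a=5/2 m (b=L-a=15/2):
  R_A = 6M₀ab/L³ = 6·15·(5/2)·(15/2)/10³ = 27/16 kN
  M_A = M₀b(2a-b)/L² = 15·(15/2)·(2·(5/2)-(15/2))/10² = -45/16 kN·m
  R_B = -6M₀ab/L³ = -6·15·(5/2)·(15/2)/10³ = -27/16 kN
  M_B = M₀a(2b-a)/L² = 15·(5/2)·(2·(15/2)-(5/2))/10² = 75/16 kN·m
Superposition: R_A = 2857/432 kN, M_A = 4865/432 kN·m, R_B = 5351/432 kN, M_B = -10135/432 kN·m

R_A = 2857/432 kN, M_A = 4865/432 kN·m, R_B = 5351/432 kN, M_B = -10135/432 kN·m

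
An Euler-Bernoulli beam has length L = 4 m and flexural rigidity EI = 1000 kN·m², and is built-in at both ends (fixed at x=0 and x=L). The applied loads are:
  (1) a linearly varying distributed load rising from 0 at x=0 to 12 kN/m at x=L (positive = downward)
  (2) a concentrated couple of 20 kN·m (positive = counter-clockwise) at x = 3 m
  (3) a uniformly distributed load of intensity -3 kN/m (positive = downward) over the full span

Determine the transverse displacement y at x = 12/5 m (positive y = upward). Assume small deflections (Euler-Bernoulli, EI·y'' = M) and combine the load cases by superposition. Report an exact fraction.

Load 1 — triangular load w₀=12 kN/m (0→w₀ over full span):
  y_1 = -w₀x²(L-x)²(x+2L)/(120LEI) = -12·(12/5)²·(4-(12/5))²·((12/5)+2·4)/(120·4·1000) = -7488/1953125 m
Load 2 — applied couple M₀=20 kN·m at a=3 m (b=L-a=1):
  y_2 = (R_Ax³/6 - M_Ax²/2)/EI  [x≤a] with R_A=45/8, M_A=25/4 = ((45/8)·(12/5)³/6 - (25/4)·(12/5)²/2)/1000 = -63/12500 m
Load 3 — uniform load w=-3 kN/m over full span:
  y_3 = -wx²(L-x)²/(24EI) = -(-3)·(12/5)²·(4-(12/5))²/(24·1000) = 144/78125 m
Superposition: y = Σ y_i = -54927/7812500 m ≈ -0.007031 m

y(12/5) = -54927/7812500 m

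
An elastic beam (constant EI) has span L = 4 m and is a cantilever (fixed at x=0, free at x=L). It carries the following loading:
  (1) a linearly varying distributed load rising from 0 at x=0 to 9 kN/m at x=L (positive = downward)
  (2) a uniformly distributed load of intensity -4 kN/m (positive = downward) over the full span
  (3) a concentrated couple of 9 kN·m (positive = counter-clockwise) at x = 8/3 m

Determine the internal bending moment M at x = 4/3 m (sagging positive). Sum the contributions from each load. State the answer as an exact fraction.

M(4/3) = -5/3 kN·m

Load 1 — triangular load w₀=9 kN/m (0→w₀ over full span):
  M_1 = w₀Lx/2 - w₀L²/3 - w₀x³/(6L) = 9·4·(4/3)/2 - 9·4²/3 - 9·(4/3)³/(6·4) = -224/9 kN·m
Load 2 — uniform load w=-4 kN/m over full span:
  M_2 = -w(L-x)²/2 = -(-4)·(4-(4/3))²/2 = 128/9 kN·m
Load 3 — applied couple M₀=9 kN·m at a=8/3 m (b=L-a=4/3):
  M_3 = M₀  [x≤a] = 9 = 9 kN·m
Superposition: M = Σ M_i = -5/3 kN·m ≈ -1.666667 kN·m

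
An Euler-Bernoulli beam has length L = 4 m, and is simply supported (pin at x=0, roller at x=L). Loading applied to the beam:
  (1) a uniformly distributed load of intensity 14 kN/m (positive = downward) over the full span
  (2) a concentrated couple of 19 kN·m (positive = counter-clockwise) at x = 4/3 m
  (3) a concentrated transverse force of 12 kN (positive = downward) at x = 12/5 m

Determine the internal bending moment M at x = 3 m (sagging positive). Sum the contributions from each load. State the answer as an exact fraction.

Load 1 — uniform load w=14 kN/m over full span:
  M_1 = wx(L-x)/2 = 14·3·(4-3)/2 = 21 kN·m
Load 2 — applied couple M₀=19 kN·m at a=4/3 m (b=L-a=8/3):
  M_2 = M₀x/L - M₀  [x>a] = 19·3/4 - 19 = -19/4 kN·m
Load 3 — point force P=12 kN at a=12/5 m (b=L-a=8/5):
  M_3 = Pa(L-x)/L  [x>a] = 12·(12/5)·(4-3)/4 = 36/5 kN·m
Superposition: M = Σ M_i = 469/20 kN·m ≈ 23.450000 kN·m

M(3) = 469/20 kN·m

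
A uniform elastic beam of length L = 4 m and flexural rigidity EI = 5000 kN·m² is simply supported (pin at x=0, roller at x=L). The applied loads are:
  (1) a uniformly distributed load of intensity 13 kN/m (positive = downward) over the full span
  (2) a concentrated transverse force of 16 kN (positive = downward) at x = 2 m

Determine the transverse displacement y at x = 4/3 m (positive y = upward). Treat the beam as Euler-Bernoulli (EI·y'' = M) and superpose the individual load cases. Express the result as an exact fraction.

y(4/3) = -1696/151875 m

Load 1 — uniform load w=13 kN/m over full span:
  y_1 = -wx(L³-2Lx²+x³)/(24EI) = -13·(4/3)·(4³-2·4·(4/3)²+(4/3)³)/(24·5000) = -1144/151875 m
Load 2 — point force P=16 kN at a=2 m (b=L-a=2):
  y_2 = -Pbx(L²-b²-x²)/(6LEI)  [x≤a] = -16·2·(4/3)·(4²-2²-(4/3)²)/(6·4·5000) = -184/50625 m
Superposition: y = Σ y_i = -1696/151875 m ≈ -0.011167 m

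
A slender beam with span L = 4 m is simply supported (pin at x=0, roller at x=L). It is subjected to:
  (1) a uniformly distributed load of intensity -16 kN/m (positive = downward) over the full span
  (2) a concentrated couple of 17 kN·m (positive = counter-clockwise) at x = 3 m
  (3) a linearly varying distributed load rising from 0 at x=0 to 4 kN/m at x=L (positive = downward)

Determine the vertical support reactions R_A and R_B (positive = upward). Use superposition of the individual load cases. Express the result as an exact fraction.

Load 1 — uniform load w=-16 kN/m over full span:
  R_A = wL/2 = (-16)·4/2 = -32 kN
  R_B = wL/2 = (-16)·4/2 = -32 kN
Load 2 — applied couple M₀=17 kN·m at a=3 m (b=L-a=1):
  R_A = M₀/L = 17/4 kN
  R_B = -M₀/L = -17/4 kN
Load 3 — triangular load w₀=4 kN/m (0→w₀ over full span):
  R_A = w₀L/6 = 4·4/6 = 8/3 kN
  R_B = w₀L/3 = 4·4/3 = 16/3 kN
Superposition: R_A = -301/12 kN, R_B = -371/12 kN

R_A = -301/12 kN, R_B = -371/12 kN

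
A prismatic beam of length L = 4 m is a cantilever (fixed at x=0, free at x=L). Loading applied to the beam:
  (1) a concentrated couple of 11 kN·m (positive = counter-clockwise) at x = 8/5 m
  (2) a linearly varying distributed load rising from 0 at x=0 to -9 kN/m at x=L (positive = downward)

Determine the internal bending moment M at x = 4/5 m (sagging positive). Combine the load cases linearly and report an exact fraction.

Load 1 — applied couple M₀=11 kN·m at a=8/5 m (b=L-a=12/5):
  M_1 = M₀  [x≤a] = 11 = 11 kN·m
Load 2 — triangular load w₀=-9 kN/m (0→w₀ over full span):
  M_2 = w₀Lx/2 - w₀L²/3 - w₀x³/(6L) = (-9)·4·(4/5)/2 - (-9)·4²/3 - (-9)·(4/5)³/(6·4) = 4224/125 kN·m
Superposition: M = Σ M_i = 5599/125 kN·m ≈ 44.792000 kN·m

M(4/5) = 5599/125 kN·m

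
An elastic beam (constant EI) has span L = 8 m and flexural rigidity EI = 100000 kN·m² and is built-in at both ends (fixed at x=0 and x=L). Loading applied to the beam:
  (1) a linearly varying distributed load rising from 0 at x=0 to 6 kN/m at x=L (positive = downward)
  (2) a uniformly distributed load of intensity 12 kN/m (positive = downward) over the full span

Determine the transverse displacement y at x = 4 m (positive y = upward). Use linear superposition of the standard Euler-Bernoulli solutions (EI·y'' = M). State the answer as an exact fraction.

y(4) = -1/625 m

Load 1 — triangular load w₀=6 kN/m (0→w₀ over full span):
  y_1 = -w₀x²(L-x)²(x+2L)/(120LEI) = -6·4²·(8-4)²·(4+2·8)/(120·8·100000) = -1/3125 m
Load 2 — uniform load w=12 kN/m over full span:
  y_2 = -wx²(L-x)²/(24EI) = -12·4²·(8-4)²/(24·100000) = -4/3125 m
Superposition: y = Σ y_i = -1/625 m ≈ -0.001600 m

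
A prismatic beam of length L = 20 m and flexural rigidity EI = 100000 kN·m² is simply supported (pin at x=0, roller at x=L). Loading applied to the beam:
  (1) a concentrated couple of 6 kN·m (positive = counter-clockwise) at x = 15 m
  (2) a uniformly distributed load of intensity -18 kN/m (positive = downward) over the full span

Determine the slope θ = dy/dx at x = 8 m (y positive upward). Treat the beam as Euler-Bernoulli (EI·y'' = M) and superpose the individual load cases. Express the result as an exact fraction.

Load 1 — applied couple M₀=6 kN·m at a=15 m (b=L-a=5):
  θ_1 = (M₀x²/(2L)+C₁)/EI  [x≤a] with C₁=M₀(3b²-L²)/(6L)=-65/4 = (6·8²/(2·20)+(-65/4))/100000 = -133/2000000 rad
Load 2 — uniform load w=-18 kN/m over full span:
  θ_2 = -w(L³-6Lx²+4x³)/(24EI) = -(-18)·(20³-6·20·8²+4·8³)/(24·100000) = 111/6250 rad
Superposition: θ = Σ θ_i = 35387/2000000 rad ≈ 0.017694 rad

θ(8) = 35387/2000000 rad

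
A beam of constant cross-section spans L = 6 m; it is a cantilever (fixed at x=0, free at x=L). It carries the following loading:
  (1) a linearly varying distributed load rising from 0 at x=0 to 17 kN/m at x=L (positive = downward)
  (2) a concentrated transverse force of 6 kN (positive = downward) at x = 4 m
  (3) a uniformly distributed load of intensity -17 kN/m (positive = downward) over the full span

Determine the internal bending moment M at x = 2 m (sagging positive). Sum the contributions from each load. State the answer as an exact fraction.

Load 1 — triangular load w₀=17 kN/m (0→w₀ over full span):
  M_1 = w₀Lx/2 - w₀L²/3 - w₀x³/(6L) = 17·6·2/2 - 17·6²/3 - 17·2³/(6·6) = -952/9 kN·m
Load 2 — point force P=6 kN at a=4 m (b=L-a=2):
  M_2 = -P(a-x)  [x≤a] = -6·(4-2) = -12 kN·m
Load 3 — uniform load w=-17 kN/m over full span:
  M_3 = -w(L-x)²/2 = -(-17)·(6-2)²/2 = 136 kN·m
Superposition: M = Σ M_i = 164/9 kN·m ≈ 18.222222 kN·m

M(2) = 164/9 kN·m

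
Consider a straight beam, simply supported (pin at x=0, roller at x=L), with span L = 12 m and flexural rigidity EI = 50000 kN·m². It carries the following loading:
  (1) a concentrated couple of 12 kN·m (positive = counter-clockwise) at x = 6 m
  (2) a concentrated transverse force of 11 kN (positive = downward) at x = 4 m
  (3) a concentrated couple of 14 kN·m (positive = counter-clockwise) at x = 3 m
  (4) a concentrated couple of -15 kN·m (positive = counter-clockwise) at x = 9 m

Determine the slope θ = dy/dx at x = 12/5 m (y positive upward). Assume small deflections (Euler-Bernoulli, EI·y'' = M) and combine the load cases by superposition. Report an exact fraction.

Load 1 — applied couple M₀=12 kN·m at a=6 m (b=L-a=6):
  θ_1 = (M₀x²/(2L)+C₁)/EI  [x≤a] with C₁=M₀(3b²-L²)/(6L)=-6 = (12·(12/5)²/(2·12)+(-6))/50000 = -39/625000 rad
Load 2 — point force P=11 kN at a=4 m (b=L-a=8):
  θ_2 = -Pb(L²-b²-3x²)/(6LEI)  [x≤a] = -11·8·(12²-8²-3·(12/5)²)/(6·12·50000) = -1078/703125 rad
Load 3 — applied couple M₀=14 kN·m at a=3 m (b=L-a=9):
  θ_3 = (M₀x²/(2L)+C₁)/EI  [x≤a] with C₁=M₀(3b²-L²)/(6L)=77/4 = (14·(12/5)²/(2·12)+(77/4))/50000 = 2261/5000000 rad
Load 4 — applied couple M₀=-15 kN·m at a=9 m (b=L-a=3):
  θ_4 = (M₀x²/(2L)+C₁)/EI  [x≤a] with C₁=M₀(3b²-L²)/(6L)=195/8 = ((-15)·(12/5)²/(2·12)+(195/8))/50000 = 831/2000000 rad
Superposition: θ = Σ θ_i = -65507/90000000 rad ≈ -0.000728 rad

θ(12/5) = -65507/90000000 rad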